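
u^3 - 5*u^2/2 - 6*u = u*(u - 4)*(u + 3/2)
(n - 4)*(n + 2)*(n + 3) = n^3 + n^2 - 14*n - 24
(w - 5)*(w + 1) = w^2 - 4*w - 5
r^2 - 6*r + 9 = (r - 3)^2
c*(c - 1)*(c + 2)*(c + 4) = c^4 + 5*c^3 + 2*c^2 - 8*c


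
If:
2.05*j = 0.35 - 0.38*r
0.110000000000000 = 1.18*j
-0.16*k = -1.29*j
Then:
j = 0.09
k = 0.75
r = 0.42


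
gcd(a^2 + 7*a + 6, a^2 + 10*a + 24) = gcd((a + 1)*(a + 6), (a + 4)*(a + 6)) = a + 6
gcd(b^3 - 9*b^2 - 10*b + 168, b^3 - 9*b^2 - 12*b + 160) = b + 4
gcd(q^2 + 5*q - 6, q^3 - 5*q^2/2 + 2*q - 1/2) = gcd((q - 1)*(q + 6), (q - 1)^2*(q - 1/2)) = q - 1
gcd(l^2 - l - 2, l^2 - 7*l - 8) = l + 1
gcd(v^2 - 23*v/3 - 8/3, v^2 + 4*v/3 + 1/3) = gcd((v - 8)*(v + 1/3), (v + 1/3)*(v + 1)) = v + 1/3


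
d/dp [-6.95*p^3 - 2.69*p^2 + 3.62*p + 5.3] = -20.85*p^2 - 5.38*p + 3.62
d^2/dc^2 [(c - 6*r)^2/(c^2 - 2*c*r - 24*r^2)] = -20*r/(c^3 + 12*c^2*r + 48*c*r^2 + 64*r^3)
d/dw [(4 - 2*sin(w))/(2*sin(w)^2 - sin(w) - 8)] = 2*(-8*sin(w) - cos(2*w) + 11)*cos(w)/(sin(w) + cos(2*w) + 7)^2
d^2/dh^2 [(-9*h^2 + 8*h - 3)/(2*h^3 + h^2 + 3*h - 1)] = 2*(-36*h^6 + 96*h^5 + 138*h^4 - 187*h^3 + 6*h^2 - 21*h - 15)/(8*h^9 + 12*h^8 + 42*h^7 + 25*h^6 + 51*h^5 - 12*h^4 + 15*h^3 - 24*h^2 + 9*h - 1)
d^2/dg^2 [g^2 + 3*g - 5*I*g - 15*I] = 2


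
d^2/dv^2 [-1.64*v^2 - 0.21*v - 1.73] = -3.28000000000000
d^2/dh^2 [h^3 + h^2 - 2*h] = 6*h + 2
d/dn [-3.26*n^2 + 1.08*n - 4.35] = 1.08 - 6.52*n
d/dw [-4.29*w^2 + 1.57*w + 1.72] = 1.57 - 8.58*w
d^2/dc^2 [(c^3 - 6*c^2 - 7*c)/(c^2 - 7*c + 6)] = 12*(-c^3 - 3*c^2 + 39*c - 85)/(c^6 - 21*c^5 + 165*c^4 - 595*c^3 + 990*c^2 - 756*c + 216)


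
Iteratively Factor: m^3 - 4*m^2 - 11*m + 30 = (m + 3)*(m^2 - 7*m + 10) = (m - 2)*(m + 3)*(m - 5)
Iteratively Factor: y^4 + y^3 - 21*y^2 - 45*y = (y)*(y^3 + y^2 - 21*y - 45) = y*(y + 3)*(y^2 - 2*y - 15) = y*(y - 5)*(y + 3)*(y + 3)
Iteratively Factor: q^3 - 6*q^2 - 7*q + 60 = (q - 4)*(q^2 - 2*q - 15) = (q - 4)*(q + 3)*(q - 5)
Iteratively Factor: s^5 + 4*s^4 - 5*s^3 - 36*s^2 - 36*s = (s - 3)*(s^4 + 7*s^3 + 16*s^2 + 12*s) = s*(s - 3)*(s^3 + 7*s^2 + 16*s + 12) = s*(s - 3)*(s + 3)*(s^2 + 4*s + 4) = s*(s - 3)*(s + 2)*(s + 3)*(s + 2)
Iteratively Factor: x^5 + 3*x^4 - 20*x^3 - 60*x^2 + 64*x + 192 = (x + 2)*(x^4 + x^3 - 22*x^2 - 16*x + 96) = (x - 2)*(x + 2)*(x^3 + 3*x^2 - 16*x - 48) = (x - 4)*(x - 2)*(x + 2)*(x^2 + 7*x + 12) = (x - 4)*(x - 2)*(x + 2)*(x + 4)*(x + 3)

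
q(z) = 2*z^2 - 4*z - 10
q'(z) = 4*z - 4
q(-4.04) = 38.80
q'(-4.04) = -20.16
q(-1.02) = -3.84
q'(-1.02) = -8.08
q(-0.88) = -4.93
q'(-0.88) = -7.52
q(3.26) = -1.78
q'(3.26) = 9.04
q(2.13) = -9.45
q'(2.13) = 4.52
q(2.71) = -6.15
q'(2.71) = 6.84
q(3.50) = 0.50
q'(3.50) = 10.00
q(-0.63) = -6.69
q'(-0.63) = -6.52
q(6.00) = 38.00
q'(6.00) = 20.00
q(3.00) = -4.00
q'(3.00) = 8.00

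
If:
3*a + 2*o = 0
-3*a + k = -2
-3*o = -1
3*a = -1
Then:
No Solution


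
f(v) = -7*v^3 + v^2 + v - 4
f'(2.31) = -106.44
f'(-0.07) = 0.76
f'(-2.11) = -96.71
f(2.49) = -103.38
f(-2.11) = 64.10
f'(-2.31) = -115.68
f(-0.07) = -4.06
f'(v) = -21*v^2 + 2*v + 1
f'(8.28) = -1422.17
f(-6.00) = 1538.00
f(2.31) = -82.64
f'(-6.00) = -767.00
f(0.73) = -5.46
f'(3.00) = -182.00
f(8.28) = -3900.81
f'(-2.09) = -94.91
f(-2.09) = 62.18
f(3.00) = -181.00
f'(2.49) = -124.22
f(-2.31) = 85.31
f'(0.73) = -8.73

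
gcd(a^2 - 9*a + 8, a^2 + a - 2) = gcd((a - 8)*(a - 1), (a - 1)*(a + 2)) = a - 1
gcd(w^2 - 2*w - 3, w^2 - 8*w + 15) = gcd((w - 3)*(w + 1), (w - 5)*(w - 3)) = w - 3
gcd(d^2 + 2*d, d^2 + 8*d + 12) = d + 2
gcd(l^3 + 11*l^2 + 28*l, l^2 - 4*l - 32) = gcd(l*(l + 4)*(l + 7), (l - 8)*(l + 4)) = l + 4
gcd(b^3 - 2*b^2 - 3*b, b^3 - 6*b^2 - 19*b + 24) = 1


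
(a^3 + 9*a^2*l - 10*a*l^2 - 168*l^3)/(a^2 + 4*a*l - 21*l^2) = (a^2 + 2*a*l - 24*l^2)/(a - 3*l)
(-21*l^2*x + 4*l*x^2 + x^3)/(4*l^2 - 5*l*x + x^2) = x*(-21*l^2 + 4*l*x + x^2)/(4*l^2 - 5*l*x + x^2)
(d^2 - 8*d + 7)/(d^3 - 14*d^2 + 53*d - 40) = (d - 7)/(d^2 - 13*d + 40)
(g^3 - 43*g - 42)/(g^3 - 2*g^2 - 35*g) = (g^2 + 7*g + 6)/(g*(g + 5))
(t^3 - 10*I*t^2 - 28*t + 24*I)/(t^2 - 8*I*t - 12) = t - 2*I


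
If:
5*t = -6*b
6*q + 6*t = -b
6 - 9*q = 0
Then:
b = 20/31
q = 2/3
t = -24/31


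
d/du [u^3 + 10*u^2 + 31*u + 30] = 3*u^2 + 20*u + 31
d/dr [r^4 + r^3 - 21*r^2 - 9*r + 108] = 4*r^3 + 3*r^2 - 42*r - 9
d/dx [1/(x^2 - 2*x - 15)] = 2*(1 - x)/(-x^2 + 2*x + 15)^2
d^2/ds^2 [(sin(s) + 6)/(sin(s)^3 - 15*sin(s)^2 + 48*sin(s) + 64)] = (-4*sin(s)^4 - 69*sin(s)^3 + 120*sin(s)^2 - 514*sin(s) + 516)/((sin(s) - 8)^4*(sin(s) + 1)^2)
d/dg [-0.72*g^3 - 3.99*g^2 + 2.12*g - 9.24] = -2.16*g^2 - 7.98*g + 2.12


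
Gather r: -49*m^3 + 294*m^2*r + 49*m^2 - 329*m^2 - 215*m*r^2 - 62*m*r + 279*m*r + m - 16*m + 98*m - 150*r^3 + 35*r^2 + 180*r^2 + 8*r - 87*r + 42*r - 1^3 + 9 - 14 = -49*m^3 - 280*m^2 + 83*m - 150*r^3 + r^2*(215 - 215*m) + r*(294*m^2 + 217*m - 37) - 6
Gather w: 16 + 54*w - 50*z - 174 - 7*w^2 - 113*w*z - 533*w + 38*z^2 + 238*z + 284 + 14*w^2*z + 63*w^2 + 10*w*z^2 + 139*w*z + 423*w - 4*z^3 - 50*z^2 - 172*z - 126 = w^2*(14*z + 56) + w*(10*z^2 + 26*z - 56) - 4*z^3 - 12*z^2 + 16*z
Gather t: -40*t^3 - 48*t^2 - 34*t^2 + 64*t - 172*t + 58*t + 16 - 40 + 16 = -40*t^3 - 82*t^2 - 50*t - 8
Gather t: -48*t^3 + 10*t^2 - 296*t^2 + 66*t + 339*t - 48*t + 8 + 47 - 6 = -48*t^3 - 286*t^2 + 357*t + 49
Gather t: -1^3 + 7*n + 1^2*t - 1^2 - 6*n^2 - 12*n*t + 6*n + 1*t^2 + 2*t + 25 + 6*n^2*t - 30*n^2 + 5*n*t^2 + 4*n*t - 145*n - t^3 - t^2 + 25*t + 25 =-36*n^2 + 5*n*t^2 - 132*n - t^3 + t*(6*n^2 - 8*n + 28) + 48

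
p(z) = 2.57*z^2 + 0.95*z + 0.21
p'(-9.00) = -45.31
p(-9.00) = 199.83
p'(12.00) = 62.63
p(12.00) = 381.69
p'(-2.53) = -12.05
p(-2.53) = 14.26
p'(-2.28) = -10.77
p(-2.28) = 11.40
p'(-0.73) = -2.80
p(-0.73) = 0.89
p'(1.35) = 7.89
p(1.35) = 6.18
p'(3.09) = 16.83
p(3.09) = 27.68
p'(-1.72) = -7.89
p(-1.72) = 6.18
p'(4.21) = 22.59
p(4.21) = 49.76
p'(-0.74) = -2.85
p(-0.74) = 0.91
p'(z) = 5.14*z + 0.95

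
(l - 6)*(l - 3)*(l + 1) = l^3 - 8*l^2 + 9*l + 18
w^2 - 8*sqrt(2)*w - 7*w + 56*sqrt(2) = (w - 7)*(w - 8*sqrt(2))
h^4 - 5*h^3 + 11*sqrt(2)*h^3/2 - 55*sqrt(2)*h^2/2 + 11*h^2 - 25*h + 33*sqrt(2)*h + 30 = (h - 3)*(h - 2)*(h + sqrt(2)/2)*(h + 5*sqrt(2))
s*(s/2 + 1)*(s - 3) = s^3/2 - s^2/2 - 3*s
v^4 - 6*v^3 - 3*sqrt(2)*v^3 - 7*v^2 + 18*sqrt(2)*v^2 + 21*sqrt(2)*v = v*(v - 7)*(v + 1)*(v - 3*sqrt(2))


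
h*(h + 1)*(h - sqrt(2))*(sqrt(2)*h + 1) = sqrt(2)*h^4 - h^3 + sqrt(2)*h^3 - sqrt(2)*h^2 - h^2 - sqrt(2)*h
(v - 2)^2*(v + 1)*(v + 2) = v^4 - v^3 - 6*v^2 + 4*v + 8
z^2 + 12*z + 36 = (z + 6)^2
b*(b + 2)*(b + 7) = b^3 + 9*b^2 + 14*b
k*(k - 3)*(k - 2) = k^3 - 5*k^2 + 6*k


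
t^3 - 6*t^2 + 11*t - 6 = (t - 3)*(t - 2)*(t - 1)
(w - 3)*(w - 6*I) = w^2 - 3*w - 6*I*w + 18*I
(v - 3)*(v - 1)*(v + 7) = v^3 + 3*v^2 - 25*v + 21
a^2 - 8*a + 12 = (a - 6)*(a - 2)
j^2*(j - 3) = j^3 - 3*j^2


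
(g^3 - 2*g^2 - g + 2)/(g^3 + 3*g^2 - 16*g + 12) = (g + 1)/(g + 6)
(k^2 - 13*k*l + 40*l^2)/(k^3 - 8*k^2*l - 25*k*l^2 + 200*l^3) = 1/(k + 5*l)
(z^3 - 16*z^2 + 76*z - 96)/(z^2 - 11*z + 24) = (z^2 - 8*z + 12)/(z - 3)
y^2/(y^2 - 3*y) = y/(y - 3)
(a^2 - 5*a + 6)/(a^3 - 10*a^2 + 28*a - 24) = (a - 3)/(a^2 - 8*a + 12)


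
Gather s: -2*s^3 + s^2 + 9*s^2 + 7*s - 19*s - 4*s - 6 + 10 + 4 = -2*s^3 + 10*s^2 - 16*s + 8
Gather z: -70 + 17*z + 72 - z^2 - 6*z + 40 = -z^2 + 11*z + 42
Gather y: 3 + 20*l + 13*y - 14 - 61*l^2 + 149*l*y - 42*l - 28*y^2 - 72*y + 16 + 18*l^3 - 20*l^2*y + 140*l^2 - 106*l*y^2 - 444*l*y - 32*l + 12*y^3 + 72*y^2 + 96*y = 18*l^3 + 79*l^2 - 54*l + 12*y^3 + y^2*(44 - 106*l) + y*(-20*l^2 - 295*l + 37) + 5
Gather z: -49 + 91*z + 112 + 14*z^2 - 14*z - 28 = 14*z^2 + 77*z + 35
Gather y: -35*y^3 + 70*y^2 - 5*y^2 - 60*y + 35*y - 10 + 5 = -35*y^3 + 65*y^2 - 25*y - 5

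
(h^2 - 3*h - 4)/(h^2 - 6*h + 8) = (h + 1)/(h - 2)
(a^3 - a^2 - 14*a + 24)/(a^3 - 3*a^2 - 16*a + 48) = (a - 2)/(a - 4)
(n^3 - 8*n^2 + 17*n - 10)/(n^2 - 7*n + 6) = (n^2 - 7*n + 10)/(n - 6)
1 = 1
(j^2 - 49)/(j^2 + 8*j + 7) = (j - 7)/(j + 1)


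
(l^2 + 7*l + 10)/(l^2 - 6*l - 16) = (l + 5)/(l - 8)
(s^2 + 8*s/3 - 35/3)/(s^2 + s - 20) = (s - 7/3)/(s - 4)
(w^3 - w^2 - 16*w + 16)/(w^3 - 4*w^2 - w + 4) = (w + 4)/(w + 1)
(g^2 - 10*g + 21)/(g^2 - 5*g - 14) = (g - 3)/(g + 2)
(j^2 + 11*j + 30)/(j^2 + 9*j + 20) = (j + 6)/(j + 4)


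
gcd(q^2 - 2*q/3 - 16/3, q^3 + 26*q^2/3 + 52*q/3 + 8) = q + 2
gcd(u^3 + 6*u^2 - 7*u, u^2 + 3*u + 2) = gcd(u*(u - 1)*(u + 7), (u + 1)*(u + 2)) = 1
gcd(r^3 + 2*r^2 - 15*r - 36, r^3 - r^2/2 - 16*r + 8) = r - 4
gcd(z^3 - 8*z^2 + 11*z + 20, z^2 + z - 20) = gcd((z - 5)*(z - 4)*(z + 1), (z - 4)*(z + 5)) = z - 4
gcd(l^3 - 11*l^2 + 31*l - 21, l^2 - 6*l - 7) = l - 7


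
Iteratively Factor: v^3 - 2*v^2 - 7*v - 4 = (v + 1)*(v^2 - 3*v - 4) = (v - 4)*(v + 1)*(v + 1)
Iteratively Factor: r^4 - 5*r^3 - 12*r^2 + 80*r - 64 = (r - 4)*(r^3 - r^2 - 16*r + 16) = (r - 4)*(r + 4)*(r^2 - 5*r + 4) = (r - 4)^2*(r + 4)*(r - 1)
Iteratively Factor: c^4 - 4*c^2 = (c)*(c^3 - 4*c) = c*(c + 2)*(c^2 - 2*c) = c^2*(c + 2)*(c - 2)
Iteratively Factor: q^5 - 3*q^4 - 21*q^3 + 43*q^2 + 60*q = (q)*(q^4 - 3*q^3 - 21*q^2 + 43*q + 60) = q*(q - 3)*(q^3 - 21*q - 20) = q*(q - 5)*(q - 3)*(q^2 + 5*q + 4) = q*(q - 5)*(q - 3)*(q + 4)*(q + 1)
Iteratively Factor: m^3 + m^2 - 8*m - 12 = (m + 2)*(m^2 - m - 6) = (m - 3)*(m + 2)*(m + 2)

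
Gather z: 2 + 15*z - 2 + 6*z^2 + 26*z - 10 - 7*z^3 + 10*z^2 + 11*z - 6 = -7*z^3 + 16*z^2 + 52*z - 16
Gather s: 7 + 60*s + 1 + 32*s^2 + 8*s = 32*s^2 + 68*s + 8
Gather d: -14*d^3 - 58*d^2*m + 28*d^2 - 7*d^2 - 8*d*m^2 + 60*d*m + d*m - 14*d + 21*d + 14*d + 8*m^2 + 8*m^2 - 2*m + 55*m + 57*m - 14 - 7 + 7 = -14*d^3 + d^2*(21 - 58*m) + d*(-8*m^2 + 61*m + 21) + 16*m^2 + 110*m - 14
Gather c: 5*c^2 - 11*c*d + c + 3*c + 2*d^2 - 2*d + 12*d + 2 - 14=5*c^2 + c*(4 - 11*d) + 2*d^2 + 10*d - 12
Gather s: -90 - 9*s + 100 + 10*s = s + 10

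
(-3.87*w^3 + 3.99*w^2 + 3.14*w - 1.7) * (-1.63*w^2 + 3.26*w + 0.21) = 6.3081*w^5 - 19.1199*w^4 + 7.0765*w^3 + 13.8453*w^2 - 4.8826*w - 0.357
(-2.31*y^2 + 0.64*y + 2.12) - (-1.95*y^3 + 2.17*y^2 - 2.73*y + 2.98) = 1.95*y^3 - 4.48*y^2 + 3.37*y - 0.86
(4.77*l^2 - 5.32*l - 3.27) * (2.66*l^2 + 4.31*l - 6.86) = 12.6882*l^4 + 6.40749999999999*l^3 - 64.3496*l^2 + 22.4015*l + 22.4322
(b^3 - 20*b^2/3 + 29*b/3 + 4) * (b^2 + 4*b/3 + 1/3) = b^5 - 16*b^4/3 + 10*b^3/9 + 44*b^2/3 + 77*b/9 + 4/3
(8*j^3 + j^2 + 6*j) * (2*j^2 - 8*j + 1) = 16*j^5 - 62*j^4 + 12*j^3 - 47*j^2 + 6*j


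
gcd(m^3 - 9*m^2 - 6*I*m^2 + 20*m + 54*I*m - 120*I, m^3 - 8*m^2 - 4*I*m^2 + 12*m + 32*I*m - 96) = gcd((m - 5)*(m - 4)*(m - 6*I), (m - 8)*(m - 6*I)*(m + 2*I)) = m - 6*I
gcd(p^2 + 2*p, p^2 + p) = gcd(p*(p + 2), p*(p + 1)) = p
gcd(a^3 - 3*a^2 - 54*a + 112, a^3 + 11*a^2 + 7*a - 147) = a + 7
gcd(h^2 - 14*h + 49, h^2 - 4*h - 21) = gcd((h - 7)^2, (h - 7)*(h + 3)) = h - 7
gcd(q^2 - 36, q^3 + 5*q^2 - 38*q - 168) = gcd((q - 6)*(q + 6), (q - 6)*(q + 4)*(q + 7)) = q - 6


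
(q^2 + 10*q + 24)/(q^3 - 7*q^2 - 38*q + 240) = (q + 4)/(q^2 - 13*q + 40)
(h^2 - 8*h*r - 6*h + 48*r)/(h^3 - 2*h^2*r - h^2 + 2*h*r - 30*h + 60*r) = (-h + 8*r)/(-h^2 + 2*h*r - 5*h + 10*r)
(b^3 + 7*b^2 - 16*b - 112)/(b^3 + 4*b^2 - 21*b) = (b^2 - 16)/(b*(b - 3))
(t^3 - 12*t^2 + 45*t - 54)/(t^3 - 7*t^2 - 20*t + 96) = (t^2 - 9*t + 18)/(t^2 - 4*t - 32)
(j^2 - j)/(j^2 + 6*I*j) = (j - 1)/(j + 6*I)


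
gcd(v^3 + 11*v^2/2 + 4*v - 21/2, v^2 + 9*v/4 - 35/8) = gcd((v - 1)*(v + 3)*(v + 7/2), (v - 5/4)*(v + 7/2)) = v + 7/2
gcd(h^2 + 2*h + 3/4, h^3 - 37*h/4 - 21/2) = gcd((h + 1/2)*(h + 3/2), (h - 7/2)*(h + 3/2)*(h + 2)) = h + 3/2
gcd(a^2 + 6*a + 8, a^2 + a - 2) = a + 2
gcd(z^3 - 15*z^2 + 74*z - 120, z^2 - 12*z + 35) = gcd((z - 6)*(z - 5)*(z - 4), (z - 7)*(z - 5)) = z - 5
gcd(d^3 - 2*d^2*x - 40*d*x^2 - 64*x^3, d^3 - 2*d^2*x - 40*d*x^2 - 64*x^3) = -d^3 + 2*d^2*x + 40*d*x^2 + 64*x^3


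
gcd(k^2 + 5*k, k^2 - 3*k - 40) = k + 5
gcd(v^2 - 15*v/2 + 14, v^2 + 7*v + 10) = 1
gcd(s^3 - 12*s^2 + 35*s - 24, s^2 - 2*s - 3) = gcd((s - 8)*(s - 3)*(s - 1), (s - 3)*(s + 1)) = s - 3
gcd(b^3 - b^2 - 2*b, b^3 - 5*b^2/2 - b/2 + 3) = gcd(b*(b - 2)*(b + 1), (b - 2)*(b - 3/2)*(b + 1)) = b^2 - b - 2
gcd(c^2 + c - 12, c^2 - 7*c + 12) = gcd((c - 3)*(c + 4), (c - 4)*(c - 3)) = c - 3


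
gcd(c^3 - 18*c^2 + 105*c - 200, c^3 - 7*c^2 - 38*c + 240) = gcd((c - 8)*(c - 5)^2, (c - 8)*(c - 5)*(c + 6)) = c^2 - 13*c + 40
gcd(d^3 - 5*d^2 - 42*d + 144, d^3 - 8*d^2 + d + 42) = d - 3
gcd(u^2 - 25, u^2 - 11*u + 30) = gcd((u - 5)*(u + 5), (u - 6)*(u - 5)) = u - 5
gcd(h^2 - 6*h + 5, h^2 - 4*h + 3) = h - 1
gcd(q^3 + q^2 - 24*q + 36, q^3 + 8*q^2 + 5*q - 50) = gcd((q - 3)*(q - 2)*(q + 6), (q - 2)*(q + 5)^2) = q - 2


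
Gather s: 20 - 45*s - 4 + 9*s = 16 - 36*s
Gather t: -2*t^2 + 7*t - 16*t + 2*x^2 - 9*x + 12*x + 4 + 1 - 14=-2*t^2 - 9*t + 2*x^2 + 3*x - 9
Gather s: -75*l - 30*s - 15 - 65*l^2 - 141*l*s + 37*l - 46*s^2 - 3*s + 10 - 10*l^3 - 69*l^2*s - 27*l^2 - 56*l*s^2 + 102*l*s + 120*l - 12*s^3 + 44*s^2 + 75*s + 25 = -10*l^3 - 92*l^2 + 82*l - 12*s^3 + s^2*(-56*l - 2) + s*(-69*l^2 - 39*l + 42) + 20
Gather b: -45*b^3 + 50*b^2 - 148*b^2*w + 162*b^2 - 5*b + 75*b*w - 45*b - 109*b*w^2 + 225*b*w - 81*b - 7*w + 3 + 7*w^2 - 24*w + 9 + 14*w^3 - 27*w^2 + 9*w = -45*b^3 + b^2*(212 - 148*w) + b*(-109*w^2 + 300*w - 131) + 14*w^3 - 20*w^2 - 22*w + 12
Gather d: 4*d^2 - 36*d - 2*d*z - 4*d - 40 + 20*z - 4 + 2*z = 4*d^2 + d*(-2*z - 40) + 22*z - 44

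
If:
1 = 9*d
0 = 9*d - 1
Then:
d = 1/9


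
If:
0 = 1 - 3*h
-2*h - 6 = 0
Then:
No Solution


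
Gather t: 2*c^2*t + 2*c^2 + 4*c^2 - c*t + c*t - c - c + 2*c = 2*c^2*t + 6*c^2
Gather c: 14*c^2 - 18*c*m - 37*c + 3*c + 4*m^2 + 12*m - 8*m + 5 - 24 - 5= 14*c^2 + c*(-18*m - 34) + 4*m^2 + 4*m - 24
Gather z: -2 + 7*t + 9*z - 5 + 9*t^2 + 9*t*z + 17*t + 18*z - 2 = 9*t^2 + 24*t + z*(9*t + 27) - 9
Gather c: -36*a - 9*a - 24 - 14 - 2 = -45*a - 40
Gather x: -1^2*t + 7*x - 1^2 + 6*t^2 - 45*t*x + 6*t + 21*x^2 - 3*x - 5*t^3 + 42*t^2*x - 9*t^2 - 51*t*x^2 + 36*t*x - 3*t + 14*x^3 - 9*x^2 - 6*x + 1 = -5*t^3 - 3*t^2 + 2*t + 14*x^3 + x^2*(12 - 51*t) + x*(42*t^2 - 9*t - 2)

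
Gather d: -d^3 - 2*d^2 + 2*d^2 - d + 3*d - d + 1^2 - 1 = -d^3 + d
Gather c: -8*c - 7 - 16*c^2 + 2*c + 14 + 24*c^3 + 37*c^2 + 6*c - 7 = 24*c^3 + 21*c^2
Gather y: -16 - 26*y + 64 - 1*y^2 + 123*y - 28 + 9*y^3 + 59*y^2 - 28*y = 9*y^3 + 58*y^2 + 69*y + 20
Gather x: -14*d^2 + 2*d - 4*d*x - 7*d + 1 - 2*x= -14*d^2 - 5*d + x*(-4*d - 2) + 1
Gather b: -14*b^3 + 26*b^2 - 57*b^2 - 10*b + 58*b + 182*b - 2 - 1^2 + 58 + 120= -14*b^3 - 31*b^2 + 230*b + 175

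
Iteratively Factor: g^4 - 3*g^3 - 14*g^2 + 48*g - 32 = (g - 1)*(g^3 - 2*g^2 - 16*g + 32) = (g - 2)*(g - 1)*(g^2 - 16) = (g - 2)*(g - 1)*(g + 4)*(g - 4)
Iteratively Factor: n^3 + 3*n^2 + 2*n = (n + 2)*(n^2 + n) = n*(n + 2)*(n + 1)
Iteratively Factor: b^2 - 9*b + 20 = (b - 5)*(b - 4)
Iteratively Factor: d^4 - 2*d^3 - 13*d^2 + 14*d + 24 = (d + 3)*(d^3 - 5*d^2 + 2*d + 8) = (d + 1)*(d + 3)*(d^2 - 6*d + 8) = (d - 4)*(d + 1)*(d + 3)*(d - 2)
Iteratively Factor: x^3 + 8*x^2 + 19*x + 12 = (x + 4)*(x^2 + 4*x + 3) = (x + 3)*(x + 4)*(x + 1)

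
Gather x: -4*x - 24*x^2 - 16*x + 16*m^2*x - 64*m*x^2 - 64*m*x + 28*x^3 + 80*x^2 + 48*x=28*x^3 + x^2*(56 - 64*m) + x*(16*m^2 - 64*m + 28)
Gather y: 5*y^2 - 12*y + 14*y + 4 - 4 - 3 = 5*y^2 + 2*y - 3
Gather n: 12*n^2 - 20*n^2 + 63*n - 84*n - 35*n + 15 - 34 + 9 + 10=-8*n^2 - 56*n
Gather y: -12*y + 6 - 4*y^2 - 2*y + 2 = -4*y^2 - 14*y + 8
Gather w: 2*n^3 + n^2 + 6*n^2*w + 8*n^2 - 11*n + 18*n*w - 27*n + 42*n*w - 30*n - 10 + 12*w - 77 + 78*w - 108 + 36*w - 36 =2*n^3 + 9*n^2 - 68*n + w*(6*n^2 + 60*n + 126) - 231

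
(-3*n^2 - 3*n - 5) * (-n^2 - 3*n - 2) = 3*n^4 + 12*n^3 + 20*n^2 + 21*n + 10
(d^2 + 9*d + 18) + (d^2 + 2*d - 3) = 2*d^2 + 11*d + 15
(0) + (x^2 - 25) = x^2 - 25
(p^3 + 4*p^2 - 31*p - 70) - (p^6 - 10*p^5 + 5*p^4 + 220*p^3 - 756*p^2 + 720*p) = -p^6 + 10*p^5 - 5*p^4 - 219*p^3 + 760*p^2 - 751*p - 70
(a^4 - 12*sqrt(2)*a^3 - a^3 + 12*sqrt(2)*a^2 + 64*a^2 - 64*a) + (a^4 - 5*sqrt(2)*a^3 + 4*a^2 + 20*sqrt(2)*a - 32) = 2*a^4 - 17*sqrt(2)*a^3 - a^3 + 12*sqrt(2)*a^2 + 68*a^2 - 64*a + 20*sqrt(2)*a - 32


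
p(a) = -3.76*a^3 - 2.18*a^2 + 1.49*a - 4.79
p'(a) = -11.28*a^2 - 4.36*a + 1.49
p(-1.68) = 4.38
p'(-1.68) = -23.02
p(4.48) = -379.95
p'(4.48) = -244.44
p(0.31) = -4.65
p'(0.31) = -0.95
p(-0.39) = -5.48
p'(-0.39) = 1.47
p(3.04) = -126.04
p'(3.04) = -116.01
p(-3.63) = 140.92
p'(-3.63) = -131.32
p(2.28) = -57.29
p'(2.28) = -67.09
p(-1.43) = -0.38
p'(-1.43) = -15.34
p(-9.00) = 2546.26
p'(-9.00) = -872.95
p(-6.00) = 719.95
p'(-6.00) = -378.43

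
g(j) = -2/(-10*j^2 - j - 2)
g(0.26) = 0.68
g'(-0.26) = 1.44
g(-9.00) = 0.00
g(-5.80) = 0.01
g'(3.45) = -0.01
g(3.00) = 0.02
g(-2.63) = 0.03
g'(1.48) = -0.09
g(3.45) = 0.02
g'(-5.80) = 0.00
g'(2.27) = -0.03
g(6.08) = 0.01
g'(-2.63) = 0.02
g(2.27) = 0.04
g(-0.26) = 0.83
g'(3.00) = -0.01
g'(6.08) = -0.00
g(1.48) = 0.08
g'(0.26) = -1.44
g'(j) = -2*(20*j + 1)/(-10*j^2 - j - 2)^2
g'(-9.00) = 0.00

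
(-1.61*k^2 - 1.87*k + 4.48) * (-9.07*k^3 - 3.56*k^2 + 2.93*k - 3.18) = 14.6027*k^5 + 22.6925*k^4 - 38.6937*k^3 - 16.3081*k^2 + 19.073*k - 14.2464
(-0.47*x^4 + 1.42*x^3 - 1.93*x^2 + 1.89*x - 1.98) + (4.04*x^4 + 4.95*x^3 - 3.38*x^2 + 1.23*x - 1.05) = 3.57*x^4 + 6.37*x^3 - 5.31*x^2 + 3.12*x - 3.03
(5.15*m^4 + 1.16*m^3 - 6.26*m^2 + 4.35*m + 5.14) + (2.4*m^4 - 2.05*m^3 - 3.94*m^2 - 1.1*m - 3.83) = 7.55*m^4 - 0.89*m^3 - 10.2*m^2 + 3.25*m + 1.31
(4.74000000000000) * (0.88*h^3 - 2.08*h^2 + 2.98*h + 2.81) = 4.1712*h^3 - 9.8592*h^2 + 14.1252*h + 13.3194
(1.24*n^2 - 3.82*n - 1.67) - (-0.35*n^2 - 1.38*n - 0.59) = 1.59*n^2 - 2.44*n - 1.08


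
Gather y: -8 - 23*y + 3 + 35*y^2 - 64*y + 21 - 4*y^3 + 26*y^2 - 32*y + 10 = -4*y^3 + 61*y^2 - 119*y + 26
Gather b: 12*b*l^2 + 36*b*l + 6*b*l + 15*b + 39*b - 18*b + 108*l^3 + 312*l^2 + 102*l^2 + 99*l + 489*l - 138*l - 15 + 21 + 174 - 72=b*(12*l^2 + 42*l + 36) + 108*l^3 + 414*l^2 + 450*l + 108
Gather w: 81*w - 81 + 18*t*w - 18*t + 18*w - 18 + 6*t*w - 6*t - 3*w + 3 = -24*t + w*(24*t + 96) - 96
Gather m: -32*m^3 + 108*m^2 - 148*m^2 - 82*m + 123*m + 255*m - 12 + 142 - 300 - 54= -32*m^3 - 40*m^2 + 296*m - 224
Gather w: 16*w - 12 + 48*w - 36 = 64*w - 48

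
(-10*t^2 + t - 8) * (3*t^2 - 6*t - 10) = -30*t^4 + 63*t^3 + 70*t^2 + 38*t + 80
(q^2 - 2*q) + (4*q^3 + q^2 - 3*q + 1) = 4*q^3 + 2*q^2 - 5*q + 1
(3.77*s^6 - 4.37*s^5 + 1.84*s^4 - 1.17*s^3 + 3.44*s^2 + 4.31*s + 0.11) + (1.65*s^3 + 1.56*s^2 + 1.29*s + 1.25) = 3.77*s^6 - 4.37*s^5 + 1.84*s^4 + 0.48*s^3 + 5.0*s^2 + 5.6*s + 1.36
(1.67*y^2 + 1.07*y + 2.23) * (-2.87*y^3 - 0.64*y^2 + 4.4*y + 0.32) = -4.7929*y^5 - 4.1397*y^4 + 0.2631*y^3 + 3.8152*y^2 + 10.1544*y + 0.7136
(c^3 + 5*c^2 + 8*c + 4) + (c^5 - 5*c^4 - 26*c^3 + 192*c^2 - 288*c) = c^5 - 5*c^4 - 25*c^3 + 197*c^2 - 280*c + 4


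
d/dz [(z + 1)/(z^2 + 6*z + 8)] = (z^2 + 6*z - 2*(z + 1)*(z + 3) + 8)/(z^2 + 6*z + 8)^2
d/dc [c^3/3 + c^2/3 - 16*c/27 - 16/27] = c^2 + 2*c/3 - 16/27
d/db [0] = 0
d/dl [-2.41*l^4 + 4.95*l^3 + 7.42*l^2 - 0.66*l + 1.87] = -9.64*l^3 + 14.85*l^2 + 14.84*l - 0.66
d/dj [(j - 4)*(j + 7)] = 2*j + 3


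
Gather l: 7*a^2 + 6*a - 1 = 7*a^2 + 6*a - 1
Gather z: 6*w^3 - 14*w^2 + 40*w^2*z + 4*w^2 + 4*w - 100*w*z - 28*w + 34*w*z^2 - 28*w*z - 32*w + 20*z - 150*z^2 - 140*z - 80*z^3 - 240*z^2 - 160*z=6*w^3 - 10*w^2 - 56*w - 80*z^3 + z^2*(34*w - 390) + z*(40*w^2 - 128*w - 280)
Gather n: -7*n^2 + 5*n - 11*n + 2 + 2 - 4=-7*n^2 - 6*n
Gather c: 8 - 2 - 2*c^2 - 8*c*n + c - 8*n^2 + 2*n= -2*c^2 + c*(1 - 8*n) - 8*n^2 + 2*n + 6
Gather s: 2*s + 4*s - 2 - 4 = 6*s - 6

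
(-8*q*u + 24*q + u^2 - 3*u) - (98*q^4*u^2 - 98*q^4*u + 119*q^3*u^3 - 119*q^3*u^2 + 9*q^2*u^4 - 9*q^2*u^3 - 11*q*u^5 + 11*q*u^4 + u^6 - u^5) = -98*q^4*u^2 + 98*q^4*u - 119*q^3*u^3 + 119*q^3*u^2 - 9*q^2*u^4 + 9*q^2*u^3 + 11*q*u^5 - 11*q*u^4 - 8*q*u + 24*q - u^6 + u^5 + u^2 - 3*u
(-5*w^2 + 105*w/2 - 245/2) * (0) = 0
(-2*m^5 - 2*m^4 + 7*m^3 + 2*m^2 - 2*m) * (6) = -12*m^5 - 12*m^4 + 42*m^3 + 12*m^2 - 12*m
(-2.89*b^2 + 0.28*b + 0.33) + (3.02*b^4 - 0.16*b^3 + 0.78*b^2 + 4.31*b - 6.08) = 3.02*b^4 - 0.16*b^3 - 2.11*b^2 + 4.59*b - 5.75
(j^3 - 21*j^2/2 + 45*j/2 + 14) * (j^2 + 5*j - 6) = j^5 - 11*j^4/2 - 36*j^3 + 379*j^2/2 - 65*j - 84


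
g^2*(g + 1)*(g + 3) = g^4 + 4*g^3 + 3*g^2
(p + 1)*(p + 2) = p^2 + 3*p + 2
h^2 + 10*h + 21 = (h + 3)*(h + 7)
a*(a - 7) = a^2 - 7*a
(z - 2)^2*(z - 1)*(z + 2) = z^4 - 3*z^3 - 2*z^2 + 12*z - 8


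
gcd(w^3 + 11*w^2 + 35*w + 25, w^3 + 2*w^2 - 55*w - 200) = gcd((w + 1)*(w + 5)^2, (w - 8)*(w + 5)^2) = w^2 + 10*w + 25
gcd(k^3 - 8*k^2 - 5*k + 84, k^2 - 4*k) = k - 4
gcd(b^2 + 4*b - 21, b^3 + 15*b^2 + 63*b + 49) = b + 7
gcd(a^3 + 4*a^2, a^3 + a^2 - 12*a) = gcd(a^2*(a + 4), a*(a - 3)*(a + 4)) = a^2 + 4*a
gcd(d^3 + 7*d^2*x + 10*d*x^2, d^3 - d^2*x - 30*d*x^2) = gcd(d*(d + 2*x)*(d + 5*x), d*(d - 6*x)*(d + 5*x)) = d^2 + 5*d*x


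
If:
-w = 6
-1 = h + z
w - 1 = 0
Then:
No Solution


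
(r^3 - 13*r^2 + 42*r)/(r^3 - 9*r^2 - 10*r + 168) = r/(r + 4)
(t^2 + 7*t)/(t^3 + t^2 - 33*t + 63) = t/(t^2 - 6*t + 9)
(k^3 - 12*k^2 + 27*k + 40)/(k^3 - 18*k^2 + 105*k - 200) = (k + 1)/(k - 5)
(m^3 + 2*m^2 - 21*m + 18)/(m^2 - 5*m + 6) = (m^2 + 5*m - 6)/(m - 2)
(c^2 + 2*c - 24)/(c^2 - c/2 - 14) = 2*(c + 6)/(2*c + 7)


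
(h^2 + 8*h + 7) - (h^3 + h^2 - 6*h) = -h^3 + 14*h + 7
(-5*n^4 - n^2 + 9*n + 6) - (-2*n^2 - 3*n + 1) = -5*n^4 + n^2 + 12*n + 5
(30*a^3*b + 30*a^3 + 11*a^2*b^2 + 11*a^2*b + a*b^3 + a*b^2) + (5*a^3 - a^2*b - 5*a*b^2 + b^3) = 30*a^3*b + 35*a^3 + 11*a^2*b^2 + 10*a^2*b + a*b^3 - 4*a*b^2 + b^3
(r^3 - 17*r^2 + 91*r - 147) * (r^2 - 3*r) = r^5 - 20*r^4 + 142*r^3 - 420*r^2 + 441*r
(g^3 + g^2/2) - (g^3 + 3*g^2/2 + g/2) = -g^2 - g/2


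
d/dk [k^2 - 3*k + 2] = 2*k - 3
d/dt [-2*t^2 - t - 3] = -4*t - 1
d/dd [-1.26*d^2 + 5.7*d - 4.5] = 5.7 - 2.52*d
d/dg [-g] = -1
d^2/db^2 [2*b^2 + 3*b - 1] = 4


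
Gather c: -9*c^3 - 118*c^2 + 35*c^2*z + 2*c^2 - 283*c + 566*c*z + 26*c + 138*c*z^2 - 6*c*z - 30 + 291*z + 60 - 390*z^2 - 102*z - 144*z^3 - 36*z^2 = -9*c^3 + c^2*(35*z - 116) + c*(138*z^2 + 560*z - 257) - 144*z^3 - 426*z^2 + 189*z + 30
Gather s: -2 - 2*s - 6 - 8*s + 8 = -10*s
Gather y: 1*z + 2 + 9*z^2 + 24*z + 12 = 9*z^2 + 25*z + 14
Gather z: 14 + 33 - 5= 42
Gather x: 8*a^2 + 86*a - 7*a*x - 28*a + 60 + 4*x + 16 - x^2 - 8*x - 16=8*a^2 + 58*a - x^2 + x*(-7*a - 4) + 60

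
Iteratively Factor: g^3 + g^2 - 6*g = (g)*(g^2 + g - 6) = g*(g - 2)*(g + 3)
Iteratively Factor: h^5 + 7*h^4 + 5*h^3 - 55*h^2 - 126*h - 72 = (h + 1)*(h^4 + 6*h^3 - h^2 - 54*h - 72) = (h + 1)*(h + 2)*(h^3 + 4*h^2 - 9*h - 36) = (h - 3)*(h + 1)*(h + 2)*(h^2 + 7*h + 12) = (h - 3)*(h + 1)*(h + 2)*(h + 4)*(h + 3)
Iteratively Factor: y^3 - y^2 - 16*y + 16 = (y - 4)*(y^2 + 3*y - 4) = (y - 4)*(y + 4)*(y - 1)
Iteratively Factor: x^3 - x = (x + 1)*(x^2 - x) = (x - 1)*(x + 1)*(x)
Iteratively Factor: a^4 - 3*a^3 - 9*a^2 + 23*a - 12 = (a - 1)*(a^3 - 2*a^2 - 11*a + 12) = (a - 1)^2*(a^2 - a - 12) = (a - 4)*(a - 1)^2*(a + 3)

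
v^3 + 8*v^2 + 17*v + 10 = (v + 1)*(v + 2)*(v + 5)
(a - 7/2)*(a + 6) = a^2 + 5*a/2 - 21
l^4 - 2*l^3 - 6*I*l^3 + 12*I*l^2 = l^2*(l - 2)*(l - 6*I)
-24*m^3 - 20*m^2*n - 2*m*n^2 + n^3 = (-6*m + n)*(2*m + n)^2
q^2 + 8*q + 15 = (q + 3)*(q + 5)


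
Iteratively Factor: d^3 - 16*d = (d + 4)*(d^2 - 4*d) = (d - 4)*(d + 4)*(d)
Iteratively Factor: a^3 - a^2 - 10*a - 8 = (a + 2)*(a^2 - 3*a - 4) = (a - 4)*(a + 2)*(a + 1)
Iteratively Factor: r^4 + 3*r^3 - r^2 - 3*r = (r + 1)*(r^3 + 2*r^2 - 3*r) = (r - 1)*(r + 1)*(r^2 + 3*r) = (r - 1)*(r + 1)*(r + 3)*(r)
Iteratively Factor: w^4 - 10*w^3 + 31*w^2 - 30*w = (w - 3)*(w^3 - 7*w^2 + 10*w) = (w - 5)*(w - 3)*(w^2 - 2*w) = (w - 5)*(w - 3)*(w - 2)*(w)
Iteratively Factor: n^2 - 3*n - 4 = (n + 1)*(n - 4)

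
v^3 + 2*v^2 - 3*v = v*(v - 1)*(v + 3)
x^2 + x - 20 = (x - 4)*(x + 5)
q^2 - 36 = (q - 6)*(q + 6)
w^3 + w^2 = w^2*(w + 1)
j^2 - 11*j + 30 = (j - 6)*(j - 5)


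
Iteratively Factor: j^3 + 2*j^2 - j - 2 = (j + 1)*(j^2 + j - 2) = (j - 1)*(j + 1)*(j + 2)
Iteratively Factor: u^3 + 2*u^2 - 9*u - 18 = (u + 2)*(u^2 - 9) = (u - 3)*(u + 2)*(u + 3)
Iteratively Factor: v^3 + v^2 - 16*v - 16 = (v + 1)*(v^2 - 16) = (v - 4)*(v + 1)*(v + 4)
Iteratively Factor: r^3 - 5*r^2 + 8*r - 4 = (r - 2)*(r^2 - 3*r + 2) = (r - 2)*(r - 1)*(r - 2)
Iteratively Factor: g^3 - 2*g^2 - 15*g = (g)*(g^2 - 2*g - 15) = g*(g + 3)*(g - 5)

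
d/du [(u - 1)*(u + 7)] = 2*u + 6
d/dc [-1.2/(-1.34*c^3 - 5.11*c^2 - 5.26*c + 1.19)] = (-4.824*c^2 - 12.264*c - 6.312)/(1.34*c^3 + 5.11*c^2 + 5.26*c - 1.19)^2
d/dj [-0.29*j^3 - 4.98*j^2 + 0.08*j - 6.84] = -0.87*j^2 - 9.96*j + 0.08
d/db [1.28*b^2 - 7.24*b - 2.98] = 2.56*b - 7.24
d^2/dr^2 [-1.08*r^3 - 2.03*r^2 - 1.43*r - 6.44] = -6.48*r - 4.06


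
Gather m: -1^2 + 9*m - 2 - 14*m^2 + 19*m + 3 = -14*m^2 + 28*m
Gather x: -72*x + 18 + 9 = 27 - 72*x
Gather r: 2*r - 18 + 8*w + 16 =2*r + 8*w - 2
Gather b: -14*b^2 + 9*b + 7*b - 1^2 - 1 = -14*b^2 + 16*b - 2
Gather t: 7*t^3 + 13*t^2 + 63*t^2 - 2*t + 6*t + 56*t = 7*t^3 + 76*t^2 + 60*t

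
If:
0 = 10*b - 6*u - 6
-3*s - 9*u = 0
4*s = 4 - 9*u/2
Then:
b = 7/25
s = 8/5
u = -8/15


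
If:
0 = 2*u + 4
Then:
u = -2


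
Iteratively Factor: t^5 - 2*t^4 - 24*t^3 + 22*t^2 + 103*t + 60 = (t + 4)*(t^4 - 6*t^3 + 22*t + 15) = (t - 3)*(t + 4)*(t^3 - 3*t^2 - 9*t - 5) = (t - 3)*(t + 1)*(t + 4)*(t^2 - 4*t - 5) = (t - 5)*(t - 3)*(t + 1)*(t + 4)*(t + 1)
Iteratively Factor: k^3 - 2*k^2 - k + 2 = (k + 1)*(k^2 - 3*k + 2) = (k - 2)*(k + 1)*(k - 1)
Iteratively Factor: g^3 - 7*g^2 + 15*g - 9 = (g - 3)*(g^2 - 4*g + 3) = (g - 3)*(g - 1)*(g - 3)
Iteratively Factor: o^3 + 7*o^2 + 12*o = (o + 4)*(o^2 + 3*o) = o*(o + 4)*(o + 3)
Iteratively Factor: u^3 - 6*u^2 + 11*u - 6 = (u - 3)*(u^2 - 3*u + 2) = (u - 3)*(u - 2)*(u - 1)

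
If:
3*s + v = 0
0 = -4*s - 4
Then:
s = -1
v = 3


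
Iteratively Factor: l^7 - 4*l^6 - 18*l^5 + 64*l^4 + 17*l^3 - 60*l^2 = (l + 4)*(l^6 - 8*l^5 + 14*l^4 + 8*l^3 - 15*l^2) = (l + 1)*(l + 4)*(l^5 - 9*l^4 + 23*l^3 - 15*l^2) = (l - 5)*(l + 1)*(l + 4)*(l^4 - 4*l^3 + 3*l^2) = l*(l - 5)*(l + 1)*(l + 4)*(l^3 - 4*l^2 + 3*l) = l*(l - 5)*(l - 3)*(l + 1)*(l + 4)*(l^2 - l) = l*(l - 5)*(l - 3)*(l - 1)*(l + 1)*(l + 4)*(l)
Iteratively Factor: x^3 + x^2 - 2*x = (x + 2)*(x^2 - x) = (x - 1)*(x + 2)*(x)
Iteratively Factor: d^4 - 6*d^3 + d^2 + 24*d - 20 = (d - 1)*(d^3 - 5*d^2 - 4*d + 20) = (d - 5)*(d - 1)*(d^2 - 4) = (d - 5)*(d - 2)*(d - 1)*(d + 2)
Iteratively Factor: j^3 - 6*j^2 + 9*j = (j)*(j^2 - 6*j + 9) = j*(j - 3)*(j - 3)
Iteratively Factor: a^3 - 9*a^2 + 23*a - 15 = (a - 1)*(a^2 - 8*a + 15) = (a - 3)*(a - 1)*(a - 5)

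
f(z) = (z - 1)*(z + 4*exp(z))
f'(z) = z + (z - 1)*(4*exp(z) + 1) + 4*exp(z)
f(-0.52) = -2.82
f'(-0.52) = -3.28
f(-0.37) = -3.28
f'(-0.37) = -2.76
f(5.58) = 4881.67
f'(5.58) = 5926.56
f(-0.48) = -2.95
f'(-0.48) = -3.15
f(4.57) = 1394.96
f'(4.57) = 1772.97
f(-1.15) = -0.25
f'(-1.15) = -4.76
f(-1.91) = 3.83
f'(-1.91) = -5.95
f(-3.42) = 14.54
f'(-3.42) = -8.29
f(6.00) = 8098.58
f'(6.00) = 9693.29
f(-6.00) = 41.93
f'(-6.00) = -13.06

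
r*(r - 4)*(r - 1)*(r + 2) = r^4 - 3*r^3 - 6*r^2 + 8*r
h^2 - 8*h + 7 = (h - 7)*(h - 1)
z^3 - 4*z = z*(z - 2)*(z + 2)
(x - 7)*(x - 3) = x^2 - 10*x + 21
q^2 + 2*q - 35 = (q - 5)*(q + 7)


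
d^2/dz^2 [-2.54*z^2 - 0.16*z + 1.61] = -5.08000000000000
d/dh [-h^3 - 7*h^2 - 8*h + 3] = -3*h^2 - 14*h - 8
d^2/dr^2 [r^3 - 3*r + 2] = 6*r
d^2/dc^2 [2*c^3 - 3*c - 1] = 12*c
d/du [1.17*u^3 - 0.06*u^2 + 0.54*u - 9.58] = 3.51*u^2 - 0.12*u + 0.54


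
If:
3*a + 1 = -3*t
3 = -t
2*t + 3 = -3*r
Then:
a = 8/3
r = 1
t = -3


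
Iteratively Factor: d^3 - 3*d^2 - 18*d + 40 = (d - 5)*(d^2 + 2*d - 8) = (d - 5)*(d - 2)*(d + 4)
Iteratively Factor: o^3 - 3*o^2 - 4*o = (o + 1)*(o^2 - 4*o) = o*(o + 1)*(o - 4)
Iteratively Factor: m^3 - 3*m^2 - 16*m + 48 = (m - 4)*(m^2 + m - 12) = (m - 4)*(m + 4)*(m - 3)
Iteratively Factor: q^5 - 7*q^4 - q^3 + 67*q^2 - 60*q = (q + 3)*(q^4 - 10*q^3 + 29*q^2 - 20*q) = q*(q + 3)*(q^3 - 10*q^2 + 29*q - 20) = q*(q - 4)*(q + 3)*(q^2 - 6*q + 5) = q*(q - 5)*(q - 4)*(q + 3)*(q - 1)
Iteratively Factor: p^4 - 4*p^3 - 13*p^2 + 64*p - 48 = (p - 1)*(p^3 - 3*p^2 - 16*p + 48) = (p - 3)*(p - 1)*(p^2 - 16) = (p - 3)*(p - 1)*(p + 4)*(p - 4)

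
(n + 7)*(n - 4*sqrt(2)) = n^2 - 4*sqrt(2)*n + 7*n - 28*sqrt(2)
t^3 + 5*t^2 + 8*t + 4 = (t + 1)*(t + 2)^2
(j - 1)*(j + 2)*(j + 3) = j^3 + 4*j^2 + j - 6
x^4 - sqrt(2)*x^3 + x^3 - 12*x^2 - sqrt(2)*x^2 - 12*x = x*(x + 1)*(x - 3*sqrt(2))*(x + 2*sqrt(2))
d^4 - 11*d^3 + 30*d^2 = d^2*(d - 6)*(d - 5)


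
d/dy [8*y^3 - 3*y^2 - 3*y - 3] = 24*y^2 - 6*y - 3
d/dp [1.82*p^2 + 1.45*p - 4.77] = 3.64*p + 1.45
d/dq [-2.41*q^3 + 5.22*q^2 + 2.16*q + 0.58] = -7.23*q^2 + 10.44*q + 2.16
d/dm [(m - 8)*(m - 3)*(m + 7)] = 3*m^2 - 8*m - 53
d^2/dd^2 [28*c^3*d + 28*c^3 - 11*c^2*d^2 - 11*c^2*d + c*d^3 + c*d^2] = 2*c*(-11*c + 3*d + 1)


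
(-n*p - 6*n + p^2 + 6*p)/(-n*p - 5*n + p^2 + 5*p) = (p + 6)/(p + 5)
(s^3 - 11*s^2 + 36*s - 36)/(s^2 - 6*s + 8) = (s^2 - 9*s + 18)/(s - 4)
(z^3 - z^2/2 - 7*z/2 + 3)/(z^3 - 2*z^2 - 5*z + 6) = (z - 3/2)/(z - 3)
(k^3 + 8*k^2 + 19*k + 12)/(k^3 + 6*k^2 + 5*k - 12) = (k + 1)/(k - 1)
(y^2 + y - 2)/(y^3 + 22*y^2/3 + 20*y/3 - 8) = 3*(y - 1)/(3*y^2 + 16*y - 12)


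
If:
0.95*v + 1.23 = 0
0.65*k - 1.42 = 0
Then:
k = 2.18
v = -1.29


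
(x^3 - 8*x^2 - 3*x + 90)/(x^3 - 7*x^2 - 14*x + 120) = (x + 3)/(x + 4)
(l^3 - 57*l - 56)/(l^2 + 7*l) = l - 7 - 8/l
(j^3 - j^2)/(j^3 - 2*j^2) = (j - 1)/(j - 2)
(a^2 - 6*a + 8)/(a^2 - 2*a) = (a - 4)/a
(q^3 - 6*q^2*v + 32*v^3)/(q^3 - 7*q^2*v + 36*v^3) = (q^2 - 8*q*v + 16*v^2)/(q^2 - 9*q*v + 18*v^2)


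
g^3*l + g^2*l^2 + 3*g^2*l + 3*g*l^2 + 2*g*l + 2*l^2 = (g + 2)*(g + l)*(g*l + l)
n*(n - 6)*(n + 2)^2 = n^4 - 2*n^3 - 20*n^2 - 24*n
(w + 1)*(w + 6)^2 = w^3 + 13*w^2 + 48*w + 36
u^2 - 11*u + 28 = (u - 7)*(u - 4)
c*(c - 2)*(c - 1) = c^3 - 3*c^2 + 2*c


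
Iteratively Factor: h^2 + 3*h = (h + 3)*(h)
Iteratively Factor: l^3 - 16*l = (l - 4)*(l^2 + 4*l) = (l - 4)*(l + 4)*(l)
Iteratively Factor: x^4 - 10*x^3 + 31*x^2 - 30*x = (x - 3)*(x^3 - 7*x^2 + 10*x) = x*(x - 3)*(x^2 - 7*x + 10) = x*(x - 3)*(x - 2)*(x - 5)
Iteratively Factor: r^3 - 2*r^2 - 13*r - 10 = (r + 1)*(r^2 - 3*r - 10) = (r - 5)*(r + 1)*(r + 2)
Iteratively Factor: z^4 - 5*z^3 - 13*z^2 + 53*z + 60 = (z - 4)*(z^3 - z^2 - 17*z - 15) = (z - 5)*(z - 4)*(z^2 + 4*z + 3) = (z - 5)*(z - 4)*(z + 1)*(z + 3)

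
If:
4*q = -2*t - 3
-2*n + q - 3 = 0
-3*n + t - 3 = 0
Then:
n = -3/2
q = 0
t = -3/2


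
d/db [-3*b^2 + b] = 1 - 6*b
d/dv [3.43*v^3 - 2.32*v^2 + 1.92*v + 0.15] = 10.29*v^2 - 4.64*v + 1.92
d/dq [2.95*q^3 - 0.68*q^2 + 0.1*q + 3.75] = 8.85*q^2 - 1.36*q + 0.1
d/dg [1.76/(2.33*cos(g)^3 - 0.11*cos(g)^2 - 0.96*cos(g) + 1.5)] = (12.3024*cos(g)^2 - 0.3872*cos(g) - 1.6896)*sin(g)/(2.33*cos(g)^3 - 0.11*cos(g)^2 - 0.96*cos(g) + 1.5)^2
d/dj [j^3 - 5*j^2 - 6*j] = 3*j^2 - 10*j - 6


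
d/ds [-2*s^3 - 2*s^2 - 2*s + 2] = -6*s^2 - 4*s - 2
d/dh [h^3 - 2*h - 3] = 3*h^2 - 2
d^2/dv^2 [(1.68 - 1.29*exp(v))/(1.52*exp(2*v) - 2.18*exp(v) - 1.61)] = (-2.980416*exp(4*v) + 11.251344*exp(3*v) - 35.641872*exp(2*v) + 28.956858*exp(v) - 9.240273)*exp(v)/(3.511808*exp(6*v) - 15.110016*exp(5*v) + 10.511712*exp(4*v) + 21.649144*exp(3*v) - 11.134116*exp(2*v) - 16.952334*exp(v) - 4.173281)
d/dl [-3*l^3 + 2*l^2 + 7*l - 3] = -9*l^2 + 4*l + 7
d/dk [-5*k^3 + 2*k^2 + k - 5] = -15*k^2 + 4*k + 1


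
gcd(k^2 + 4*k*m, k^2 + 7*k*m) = k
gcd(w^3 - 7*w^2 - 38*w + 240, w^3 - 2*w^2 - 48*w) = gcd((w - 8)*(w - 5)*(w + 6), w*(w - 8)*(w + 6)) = w^2 - 2*w - 48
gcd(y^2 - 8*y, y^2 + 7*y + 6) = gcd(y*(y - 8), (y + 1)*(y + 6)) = 1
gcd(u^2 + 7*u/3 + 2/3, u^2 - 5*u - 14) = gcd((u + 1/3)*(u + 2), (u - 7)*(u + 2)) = u + 2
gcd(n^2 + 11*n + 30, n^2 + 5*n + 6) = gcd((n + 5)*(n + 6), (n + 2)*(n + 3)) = 1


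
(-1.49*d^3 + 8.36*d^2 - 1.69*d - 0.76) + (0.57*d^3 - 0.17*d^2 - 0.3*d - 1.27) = -0.92*d^3 + 8.19*d^2 - 1.99*d - 2.03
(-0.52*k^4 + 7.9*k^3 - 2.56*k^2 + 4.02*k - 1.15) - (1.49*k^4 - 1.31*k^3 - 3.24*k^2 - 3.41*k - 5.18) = -2.01*k^4 + 9.21*k^3 + 0.68*k^2 + 7.43*k + 4.03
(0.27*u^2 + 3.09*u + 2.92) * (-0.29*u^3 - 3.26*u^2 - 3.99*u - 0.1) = -0.0783*u^5 - 1.7763*u^4 - 11.9975*u^3 - 21.8753*u^2 - 11.9598*u - 0.292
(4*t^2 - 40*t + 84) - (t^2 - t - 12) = 3*t^2 - 39*t + 96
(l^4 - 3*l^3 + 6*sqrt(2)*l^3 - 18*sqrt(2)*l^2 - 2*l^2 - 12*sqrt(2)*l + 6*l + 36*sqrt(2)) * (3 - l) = -l^5 - 6*sqrt(2)*l^4 + 6*l^4 - 7*l^3 + 36*sqrt(2)*l^3 - 42*sqrt(2)*l^2 - 12*l^2 - 72*sqrt(2)*l + 18*l + 108*sqrt(2)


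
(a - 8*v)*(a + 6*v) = a^2 - 2*a*v - 48*v^2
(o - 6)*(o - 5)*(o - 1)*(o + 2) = o^4 - 10*o^3 + 17*o^2 + 52*o - 60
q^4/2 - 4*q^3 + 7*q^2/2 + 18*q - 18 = (q/2 + 1)*(q - 6)*(q - 3)*(q - 1)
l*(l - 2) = l^2 - 2*l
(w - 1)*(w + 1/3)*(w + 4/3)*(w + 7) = w^4 + 23*w^3/3 + 31*w^2/9 - 9*w - 28/9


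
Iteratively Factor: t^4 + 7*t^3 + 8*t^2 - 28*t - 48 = (t - 2)*(t^3 + 9*t^2 + 26*t + 24) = (t - 2)*(t + 3)*(t^2 + 6*t + 8) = (t - 2)*(t + 2)*(t + 3)*(t + 4)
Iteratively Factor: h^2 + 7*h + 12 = (h + 4)*(h + 3)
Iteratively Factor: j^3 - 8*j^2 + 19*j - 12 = (j - 3)*(j^2 - 5*j + 4) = (j - 4)*(j - 3)*(j - 1)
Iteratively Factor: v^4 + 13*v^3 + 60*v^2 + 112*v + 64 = (v + 4)*(v^3 + 9*v^2 + 24*v + 16) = (v + 1)*(v + 4)*(v^2 + 8*v + 16) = (v + 1)*(v + 4)^2*(v + 4)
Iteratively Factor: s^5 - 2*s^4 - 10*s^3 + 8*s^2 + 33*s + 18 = (s + 1)*(s^4 - 3*s^3 - 7*s^2 + 15*s + 18) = (s - 3)*(s + 1)*(s^3 - 7*s - 6) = (s - 3)*(s + 1)^2*(s^2 - s - 6) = (s - 3)*(s + 1)^2*(s + 2)*(s - 3)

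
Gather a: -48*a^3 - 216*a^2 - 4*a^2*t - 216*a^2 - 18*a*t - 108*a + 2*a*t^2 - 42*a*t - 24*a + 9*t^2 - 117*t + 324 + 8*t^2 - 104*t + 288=-48*a^3 + a^2*(-4*t - 432) + a*(2*t^2 - 60*t - 132) + 17*t^2 - 221*t + 612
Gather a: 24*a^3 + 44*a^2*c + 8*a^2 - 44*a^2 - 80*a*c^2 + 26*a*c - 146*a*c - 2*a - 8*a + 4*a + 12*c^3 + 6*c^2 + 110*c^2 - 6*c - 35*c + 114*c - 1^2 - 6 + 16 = 24*a^3 + a^2*(44*c - 36) + a*(-80*c^2 - 120*c - 6) + 12*c^3 + 116*c^2 + 73*c + 9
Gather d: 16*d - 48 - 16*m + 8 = 16*d - 16*m - 40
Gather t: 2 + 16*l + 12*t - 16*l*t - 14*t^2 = 16*l - 14*t^2 + t*(12 - 16*l) + 2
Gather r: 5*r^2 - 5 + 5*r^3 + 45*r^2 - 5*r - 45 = 5*r^3 + 50*r^2 - 5*r - 50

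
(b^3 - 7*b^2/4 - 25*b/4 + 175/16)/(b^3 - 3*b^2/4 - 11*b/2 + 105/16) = (2*b - 5)/(2*b - 3)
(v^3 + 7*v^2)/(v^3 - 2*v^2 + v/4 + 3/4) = 4*v^2*(v + 7)/(4*v^3 - 8*v^2 + v + 3)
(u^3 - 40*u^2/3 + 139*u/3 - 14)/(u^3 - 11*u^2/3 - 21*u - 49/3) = (3*u^2 - 19*u + 6)/(3*u^2 + 10*u + 7)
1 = 1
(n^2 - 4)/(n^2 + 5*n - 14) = (n + 2)/(n + 7)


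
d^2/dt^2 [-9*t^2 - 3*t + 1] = -18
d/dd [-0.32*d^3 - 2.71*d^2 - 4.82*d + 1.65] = -0.96*d^2 - 5.42*d - 4.82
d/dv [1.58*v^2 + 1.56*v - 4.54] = 3.16*v + 1.56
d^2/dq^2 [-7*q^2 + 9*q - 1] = -14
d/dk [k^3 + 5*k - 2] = 3*k^2 + 5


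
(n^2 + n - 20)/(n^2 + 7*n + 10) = (n - 4)/(n + 2)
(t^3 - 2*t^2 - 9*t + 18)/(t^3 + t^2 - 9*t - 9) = (t - 2)/(t + 1)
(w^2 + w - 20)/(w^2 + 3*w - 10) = (w - 4)/(w - 2)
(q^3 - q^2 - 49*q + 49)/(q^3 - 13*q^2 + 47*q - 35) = (q + 7)/(q - 5)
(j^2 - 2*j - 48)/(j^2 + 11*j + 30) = (j - 8)/(j + 5)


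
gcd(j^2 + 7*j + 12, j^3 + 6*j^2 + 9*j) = j + 3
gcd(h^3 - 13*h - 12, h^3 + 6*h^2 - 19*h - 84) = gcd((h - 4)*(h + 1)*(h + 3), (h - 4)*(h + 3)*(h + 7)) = h^2 - h - 12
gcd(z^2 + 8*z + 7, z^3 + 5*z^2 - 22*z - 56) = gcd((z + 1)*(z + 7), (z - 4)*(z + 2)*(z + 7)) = z + 7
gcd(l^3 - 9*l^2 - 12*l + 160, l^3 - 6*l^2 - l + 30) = l - 5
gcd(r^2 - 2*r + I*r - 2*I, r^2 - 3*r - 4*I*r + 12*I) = 1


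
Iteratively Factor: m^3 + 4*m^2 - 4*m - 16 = (m + 4)*(m^2 - 4) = (m + 2)*(m + 4)*(m - 2)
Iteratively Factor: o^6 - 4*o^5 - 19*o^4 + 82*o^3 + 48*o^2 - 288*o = (o - 3)*(o^5 - o^4 - 22*o^3 + 16*o^2 + 96*o) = (o - 4)*(o - 3)*(o^4 + 3*o^3 - 10*o^2 - 24*o) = (o - 4)*(o - 3)^2*(o^3 + 6*o^2 + 8*o) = (o - 4)*(o - 3)^2*(o + 2)*(o^2 + 4*o) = (o - 4)*(o - 3)^2*(o + 2)*(o + 4)*(o)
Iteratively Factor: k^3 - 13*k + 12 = (k - 3)*(k^2 + 3*k - 4) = (k - 3)*(k + 4)*(k - 1)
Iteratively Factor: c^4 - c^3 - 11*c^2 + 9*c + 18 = (c - 2)*(c^3 + c^2 - 9*c - 9) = (c - 3)*(c - 2)*(c^2 + 4*c + 3) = (c - 3)*(c - 2)*(c + 1)*(c + 3)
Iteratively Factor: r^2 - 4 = (r + 2)*(r - 2)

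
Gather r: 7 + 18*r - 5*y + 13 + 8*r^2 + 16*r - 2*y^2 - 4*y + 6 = 8*r^2 + 34*r - 2*y^2 - 9*y + 26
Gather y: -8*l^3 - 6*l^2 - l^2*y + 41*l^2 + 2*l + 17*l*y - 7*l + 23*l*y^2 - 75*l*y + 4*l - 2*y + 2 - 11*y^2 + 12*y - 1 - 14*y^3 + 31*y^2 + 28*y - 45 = -8*l^3 + 35*l^2 - l - 14*y^3 + y^2*(23*l + 20) + y*(-l^2 - 58*l + 38) - 44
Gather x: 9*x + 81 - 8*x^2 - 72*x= -8*x^2 - 63*x + 81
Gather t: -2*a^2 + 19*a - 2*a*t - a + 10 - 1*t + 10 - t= -2*a^2 + 18*a + t*(-2*a - 2) + 20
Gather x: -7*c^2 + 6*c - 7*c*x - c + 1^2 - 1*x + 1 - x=-7*c^2 + 5*c + x*(-7*c - 2) + 2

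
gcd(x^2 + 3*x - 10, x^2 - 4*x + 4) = x - 2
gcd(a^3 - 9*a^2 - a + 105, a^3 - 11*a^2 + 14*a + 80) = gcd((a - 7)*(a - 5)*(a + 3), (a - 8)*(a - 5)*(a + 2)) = a - 5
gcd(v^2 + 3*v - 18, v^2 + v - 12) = v - 3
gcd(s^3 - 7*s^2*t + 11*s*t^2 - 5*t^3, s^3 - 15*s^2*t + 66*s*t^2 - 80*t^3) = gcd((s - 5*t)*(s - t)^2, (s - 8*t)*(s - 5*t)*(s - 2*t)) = s - 5*t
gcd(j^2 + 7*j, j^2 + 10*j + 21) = j + 7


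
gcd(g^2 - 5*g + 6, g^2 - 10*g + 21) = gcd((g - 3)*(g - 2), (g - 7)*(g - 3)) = g - 3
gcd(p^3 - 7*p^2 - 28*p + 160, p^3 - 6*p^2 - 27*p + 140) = p^2 + p - 20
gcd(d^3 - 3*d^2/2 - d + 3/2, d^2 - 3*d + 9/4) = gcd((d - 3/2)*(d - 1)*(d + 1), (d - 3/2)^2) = d - 3/2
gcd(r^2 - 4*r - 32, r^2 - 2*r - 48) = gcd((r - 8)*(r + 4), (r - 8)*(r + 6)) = r - 8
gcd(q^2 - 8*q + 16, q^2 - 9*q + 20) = q - 4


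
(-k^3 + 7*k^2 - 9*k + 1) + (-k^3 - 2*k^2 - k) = -2*k^3 + 5*k^2 - 10*k + 1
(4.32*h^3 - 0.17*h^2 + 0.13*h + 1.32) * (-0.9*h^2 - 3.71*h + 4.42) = -3.888*h^5 - 15.8742*h^4 + 19.6081*h^3 - 2.4217*h^2 - 4.3226*h + 5.8344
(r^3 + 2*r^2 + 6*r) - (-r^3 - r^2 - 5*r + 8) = 2*r^3 + 3*r^2 + 11*r - 8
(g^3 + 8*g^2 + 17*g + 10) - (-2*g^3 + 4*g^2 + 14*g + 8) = 3*g^3 + 4*g^2 + 3*g + 2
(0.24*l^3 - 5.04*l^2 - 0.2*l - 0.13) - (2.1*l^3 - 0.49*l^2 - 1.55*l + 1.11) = -1.86*l^3 - 4.55*l^2 + 1.35*l - 1.24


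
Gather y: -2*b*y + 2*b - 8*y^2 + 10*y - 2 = 2*b - 8*y^2 + y*(10 - 2*b) - 2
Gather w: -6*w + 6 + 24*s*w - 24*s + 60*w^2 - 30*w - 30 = -24*s + 60*w^2 + w*(24*s - 36) - 24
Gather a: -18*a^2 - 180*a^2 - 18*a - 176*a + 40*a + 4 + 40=-198*a^2 - 154*a + 44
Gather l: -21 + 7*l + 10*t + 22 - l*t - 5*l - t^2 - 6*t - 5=l*(2 - t) - t^2 + 4*t - 4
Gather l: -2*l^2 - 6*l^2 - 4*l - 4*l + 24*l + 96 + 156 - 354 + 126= -8*l^2 + 16*l + 24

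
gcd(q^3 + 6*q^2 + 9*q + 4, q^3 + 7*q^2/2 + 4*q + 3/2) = q^2 + 2*q + 1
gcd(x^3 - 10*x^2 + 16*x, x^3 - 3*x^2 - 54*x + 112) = x^2 - 10*x + 16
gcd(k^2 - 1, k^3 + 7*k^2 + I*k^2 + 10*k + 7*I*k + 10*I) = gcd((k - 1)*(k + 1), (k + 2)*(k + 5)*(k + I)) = 1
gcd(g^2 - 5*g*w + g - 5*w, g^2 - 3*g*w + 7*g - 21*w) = 1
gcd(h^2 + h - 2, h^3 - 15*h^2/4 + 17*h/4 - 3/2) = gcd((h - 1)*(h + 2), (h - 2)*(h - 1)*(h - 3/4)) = h - 1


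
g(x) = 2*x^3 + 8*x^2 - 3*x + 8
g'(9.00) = 627.00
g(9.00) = 2087.00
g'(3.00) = 99.00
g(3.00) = 125.00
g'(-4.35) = 40.94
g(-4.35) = 7.80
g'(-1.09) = -13.31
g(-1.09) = 18.18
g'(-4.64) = 51.94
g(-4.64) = -5.64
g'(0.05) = -2.18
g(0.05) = 7.87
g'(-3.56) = 16.08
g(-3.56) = 29.83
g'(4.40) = 183.56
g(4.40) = 320.05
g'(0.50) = 6.50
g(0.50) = 8.75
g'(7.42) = 446.06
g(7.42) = 1243.23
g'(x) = 6*x^2 + 16*x - 3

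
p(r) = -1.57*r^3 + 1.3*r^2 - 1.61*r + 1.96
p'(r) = -4.71*r^2 + 2.6*r - 1.61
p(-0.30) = 2.60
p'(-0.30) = -2.81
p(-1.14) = 7.81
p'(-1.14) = -10.70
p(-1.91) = 20.72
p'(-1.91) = -23.76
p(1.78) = -5.64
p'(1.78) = -11.91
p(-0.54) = 3.46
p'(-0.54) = -4.39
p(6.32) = -352.61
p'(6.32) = -173.31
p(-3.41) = 84.82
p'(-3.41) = -65.24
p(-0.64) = 3.93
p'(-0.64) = -5.20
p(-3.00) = 60.88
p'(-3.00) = -51.80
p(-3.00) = 60.88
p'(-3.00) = -51.80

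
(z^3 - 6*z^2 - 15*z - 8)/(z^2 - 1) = (z^2 - 7*z - 8)/(z - 1)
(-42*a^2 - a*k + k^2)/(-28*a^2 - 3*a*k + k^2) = (6*a + k)/(4*a + k)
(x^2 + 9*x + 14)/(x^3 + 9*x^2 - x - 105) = (x + 2)/(x^2 + 2*x - 15)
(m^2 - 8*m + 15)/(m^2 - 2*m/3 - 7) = 3*(m - 5)/(3*m + 7)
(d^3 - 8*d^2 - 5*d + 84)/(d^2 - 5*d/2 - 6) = 2*(d^2 - 4*d - 21)/(2*d + 3)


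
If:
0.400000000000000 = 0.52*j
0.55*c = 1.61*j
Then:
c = 2.25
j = 0.77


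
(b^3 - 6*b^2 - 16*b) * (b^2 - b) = b^5 - 7*b^4 - 10*b^3 + 16*b^2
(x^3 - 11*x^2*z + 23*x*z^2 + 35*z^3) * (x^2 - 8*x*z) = x^5 - 19*x^4*z + 111*x^3*z^2 - 149*x^2*z^3 - 280*x*z^4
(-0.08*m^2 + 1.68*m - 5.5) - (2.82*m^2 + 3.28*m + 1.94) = -2.9*m^2 - 1.6*m - 7.44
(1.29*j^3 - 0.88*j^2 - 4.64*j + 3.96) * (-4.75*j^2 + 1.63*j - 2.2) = -6.1275*j^5 + 6.2827*j^4 + 17.7676*j^3 - 24.4372*j^2 + 16.6628*j - 8.712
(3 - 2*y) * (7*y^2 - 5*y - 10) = -14*y^3 + 31*y^2 + 5*y - 30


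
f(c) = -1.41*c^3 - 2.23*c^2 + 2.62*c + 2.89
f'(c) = -4.23*c^2 - 4.46*c + 2.62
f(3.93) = -106.84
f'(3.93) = -80.24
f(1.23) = 0.12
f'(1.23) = -9.27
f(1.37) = -1.33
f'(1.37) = -11.43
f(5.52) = -287.75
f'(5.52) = -150.89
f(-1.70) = -1.08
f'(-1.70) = -2.02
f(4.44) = -152.85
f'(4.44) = -100.57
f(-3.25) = 19.22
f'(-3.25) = -27.56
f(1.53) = -3.37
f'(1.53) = -14.11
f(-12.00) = 2086.81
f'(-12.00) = -552.98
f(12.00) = -2723.27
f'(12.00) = -660.02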